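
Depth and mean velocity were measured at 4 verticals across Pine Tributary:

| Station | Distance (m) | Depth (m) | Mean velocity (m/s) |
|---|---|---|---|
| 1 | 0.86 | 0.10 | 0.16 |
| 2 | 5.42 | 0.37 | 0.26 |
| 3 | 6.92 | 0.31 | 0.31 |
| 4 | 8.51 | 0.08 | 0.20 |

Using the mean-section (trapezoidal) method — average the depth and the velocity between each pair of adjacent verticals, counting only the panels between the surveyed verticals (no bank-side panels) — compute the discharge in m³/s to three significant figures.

0.449 m³/s

Panel 1-2: Δb = 4.56 m, d̄ = (0.10+0.37)/2 = 0.235, v̄ = (0.16+0.26)/2 = 0.21 → q = 4.56×0.235×0.21 = 0.2250 m³/s
Panel 2-3: Δb = 1.5 m, d̄ = (0.37+0.31)/2 = 0.34, v̄ = (0.26+0.31)/2 = 0.285 → q = 1.5×0.34×0.285 = 0.1454 m³/s
Panel 3-4: Δb = 1.59 m, d̄ = (0.31+0.08)/2 = 0.195, v̄ = (0.31+0.20)/2 = 0.255 → q = 1.59×0.195×0.255 = 0.07906 m³/s
Q = Σ q = 0.4494 m³/s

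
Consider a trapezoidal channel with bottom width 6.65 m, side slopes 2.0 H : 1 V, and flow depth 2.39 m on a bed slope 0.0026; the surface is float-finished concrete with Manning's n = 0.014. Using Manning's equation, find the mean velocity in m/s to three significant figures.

4.93 m/s

A = (b + z·y)·y = (6.65 + 2.0×2.39)×2.39 = 27.32 m²
P = b + 2y√(1+z²) = 6.65 + 2×2.39×√(1+2.0²) = 17.34 m
R = A/P = 27.32/17.34 = 1.576 m
Q = (1/n)·A·R^(2/3)·S^(1/2) = (1/0.014) × 27.32 × 1.576^(2/3) × 0.0026^(1/2) = 134.7 m³/s
V = Q/A = 134.7/27.32 = 4.932 m/s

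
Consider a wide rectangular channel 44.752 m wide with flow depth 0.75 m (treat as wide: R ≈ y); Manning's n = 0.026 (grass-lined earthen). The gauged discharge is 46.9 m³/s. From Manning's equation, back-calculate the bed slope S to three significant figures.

0.00194

A = b·y = 44.752 × 0.75 = 33.56 m²
Wide channel: R ≈ y = 0.75 m
S = (Q·n / (1·A·R^(2/3)))² = (46.9×0.026 / (1×33.56×0.8255))² = 0.001937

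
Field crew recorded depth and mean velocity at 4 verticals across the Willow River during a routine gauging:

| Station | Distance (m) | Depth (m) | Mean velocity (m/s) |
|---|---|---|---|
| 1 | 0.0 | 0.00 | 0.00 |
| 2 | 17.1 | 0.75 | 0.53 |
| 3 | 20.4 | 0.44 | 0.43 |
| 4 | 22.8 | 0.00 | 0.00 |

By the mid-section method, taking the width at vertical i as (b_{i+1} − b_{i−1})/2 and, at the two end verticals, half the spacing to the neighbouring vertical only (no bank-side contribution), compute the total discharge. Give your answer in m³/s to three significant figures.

w_2 = (20.4 − 0.0)/2 = 10.2 m; q_2 = 0.53 × 0.75 × 10.2 = 4.055 m³/s
w_3 = (22.8 − 17.1)/2 = 2.85 m; q_3 = 0.43 × 0.44 × 2.85 = 0.5392 m³/s
Stations 1, 4 contribute zero (depth or velocity is 0).
Q = Σ qᵢ = 4.594 m³/s

4.59 m³/s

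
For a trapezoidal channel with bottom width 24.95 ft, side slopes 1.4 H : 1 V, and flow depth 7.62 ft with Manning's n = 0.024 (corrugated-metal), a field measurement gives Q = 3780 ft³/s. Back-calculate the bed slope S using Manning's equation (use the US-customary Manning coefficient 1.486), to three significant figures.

A = (b + z·y)·y = (24.95 + 1.4×7.62)×7.62 = 271.4 ft²
P = b + 2y√(1+z²) = 24.95 + 2×7.62×√(1+1.4²) = 51.17 ft
R = A/P = 271.4/51.17 = 5.304 ft
S = (Q·n / (1.486·A·R^(2/3)))² = (3780×0.024 / (1.486×271.4×3.041))² = 0.005470

0.00547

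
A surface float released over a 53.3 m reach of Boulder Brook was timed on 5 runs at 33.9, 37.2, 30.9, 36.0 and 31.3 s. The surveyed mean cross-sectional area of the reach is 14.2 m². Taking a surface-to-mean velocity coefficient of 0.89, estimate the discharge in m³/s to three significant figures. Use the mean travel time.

t̄ = (33.9 + 37.2 + 30.9 + 36.0 + 31.3) / 5 = 33.86 s
v_surface = L / t̄ = 53.3 / 33.86 = 1.574 m/s
v_mean = 0.89 × 1.574 = 1.401 m/s
Q = A × v_mean = 14.2 × 1.401 = 19.89 m³/s

19.9 m³/s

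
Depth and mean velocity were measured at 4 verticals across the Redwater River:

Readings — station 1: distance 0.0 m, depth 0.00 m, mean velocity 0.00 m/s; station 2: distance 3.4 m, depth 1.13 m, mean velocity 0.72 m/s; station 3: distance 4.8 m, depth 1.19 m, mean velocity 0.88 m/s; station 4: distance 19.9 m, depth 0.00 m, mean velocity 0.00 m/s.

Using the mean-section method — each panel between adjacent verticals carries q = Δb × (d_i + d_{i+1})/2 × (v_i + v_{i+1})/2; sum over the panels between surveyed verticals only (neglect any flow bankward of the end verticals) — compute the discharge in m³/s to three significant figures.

Panel 1-2: Δb = 3.4 m, d̄ = (0.00+1.13)/2 = 0.565, v̄ = (0.00+0.72)/2 = 0.36 → q = 3.4×0.565×0.36 = 0.6916 m³/s
Panel 2-3: Δb = 1.4 m, d̄ = (1.13+1.19)/2 = 1.16, v̄ = (0.72+0.88)/2 = 0.8 → q = 1.4×1.16×0.8 = 1.299 m³/s
Panel 3-4: Δb = 15.1 m, d̄ = (1.19+0.00)/2 = 0.595, v̄ = (0.88+0.00)/2 = 0.44 → q = 15.1×0.595×0.44 = 3.953 m³/s
Q = Σ q = 5.944 m³/s

5.94 m³/s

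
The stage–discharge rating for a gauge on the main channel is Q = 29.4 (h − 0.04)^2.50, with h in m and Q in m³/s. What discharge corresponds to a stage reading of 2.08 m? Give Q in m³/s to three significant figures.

Q = 29.4 × (2.08 − 0.04)^2.50 = 29.4 × 2.04^2.50 = 174.8 m³/s

175 m³/s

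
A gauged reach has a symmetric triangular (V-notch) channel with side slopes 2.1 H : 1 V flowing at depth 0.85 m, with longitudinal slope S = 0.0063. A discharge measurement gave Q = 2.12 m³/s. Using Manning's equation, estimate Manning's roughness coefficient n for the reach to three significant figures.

A = z·y² = 2.1×0.85² = 1.517 m²
P = 2y√(1+z²) = 2×0.85×√(1+2.1²) = 3.954 m
R = A/P = 1.517/3.954 = 0.3837 m
n = (1/Q)·A·R^(2/3)·S^(1/2) = (1/2.12) × 1.517 × 0.5280 × 0.07937 = 0.03000

0.0300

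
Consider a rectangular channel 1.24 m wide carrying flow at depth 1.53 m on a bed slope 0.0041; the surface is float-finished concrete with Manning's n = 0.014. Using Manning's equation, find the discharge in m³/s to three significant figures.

5.03 m³/s

A = b·y = 1.24 × 1.53 = 1.897 m²
P = b + 2y = 1.24 + 2×1.53 = 4.300 m
R = A/P = 1.897/4.300 = 0.4412 m
Q = (1/n)·A·R^(2/3)·S^(1/2) = (1/0.014) × 1.897 × 0.4412^(2/3) × 0.0041^(1/2) = 5.029 m³/s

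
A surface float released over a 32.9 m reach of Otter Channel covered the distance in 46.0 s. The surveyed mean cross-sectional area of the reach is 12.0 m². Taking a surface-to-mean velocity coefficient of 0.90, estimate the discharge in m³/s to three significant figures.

v_surface = L / t̄ = 32.9 / 46 = 0.7152 m/s
v_mean = 0.90 × 0.7152 = 0.6437 m/s
Q = A × v_mean = 12.0 × 0.6437 = 7.724 m³/s

7.72 m³/s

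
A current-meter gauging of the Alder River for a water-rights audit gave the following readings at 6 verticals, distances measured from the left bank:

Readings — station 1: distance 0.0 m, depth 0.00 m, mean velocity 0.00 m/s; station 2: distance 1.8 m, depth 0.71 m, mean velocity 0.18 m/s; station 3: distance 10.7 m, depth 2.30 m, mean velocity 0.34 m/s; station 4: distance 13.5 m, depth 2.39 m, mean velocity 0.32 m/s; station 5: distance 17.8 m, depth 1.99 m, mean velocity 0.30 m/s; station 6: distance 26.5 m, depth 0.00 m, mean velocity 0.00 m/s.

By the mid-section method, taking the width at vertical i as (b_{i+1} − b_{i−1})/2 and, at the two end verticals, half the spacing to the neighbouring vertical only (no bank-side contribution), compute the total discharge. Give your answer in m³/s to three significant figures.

w_2 = (10.7 − 0.0)/2 = 5.35 m; q_2 = 0.18 × 0.71 × 5.35 = 0.6837 m³/s
w_3 = (13.5 − 1.8)/2 = 5.85 m; q_3 = 0.34 × 2.30 × 5.85 = 4.575 m³/s
w_4 = (17.8 − 10.7)/2 = 3.55 m; q_4 = 0.32 × 2.39 × 3.55 = 2.715 m³/s
w_5 = (26.5 − 13.5)/2 = 6.5 m; q_5 = 0.30 × 1.99 × 6.5 = 3.881 m³/s
Stations 1, 6 contribute zero (depth or velocity is 0).
Q = Σ qᵢ = 11.85 m³/s

11.9 m³/s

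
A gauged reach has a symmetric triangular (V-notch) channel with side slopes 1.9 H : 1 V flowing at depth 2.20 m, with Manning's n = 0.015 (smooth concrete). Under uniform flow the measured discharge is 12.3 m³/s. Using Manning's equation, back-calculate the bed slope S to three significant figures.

A = z·y² = 1.9×2.20² = 9.196 m²
P = 2y√(1+z²) = 2×2.20×√(1+1.9²) = 9.447 m
R = A/P = 9.196/9.447 = 0.9734 m
S = (Q·n / (1·A·R^(2/3)))² = (12.3×0.015 / (1×9.196×0.9822))² = 0.0004173

0.000417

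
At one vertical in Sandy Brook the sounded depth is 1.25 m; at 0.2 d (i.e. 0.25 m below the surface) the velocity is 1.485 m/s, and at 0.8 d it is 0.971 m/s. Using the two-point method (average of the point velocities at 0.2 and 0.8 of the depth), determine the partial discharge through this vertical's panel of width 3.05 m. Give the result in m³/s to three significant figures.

v̄ = (1.485 + 0.971) / 2 = 1.228 m/s
q = v̄ × d × w = 1.228 × 1.25 × 3.05 = 4.682 m³/s

4.68 m³/s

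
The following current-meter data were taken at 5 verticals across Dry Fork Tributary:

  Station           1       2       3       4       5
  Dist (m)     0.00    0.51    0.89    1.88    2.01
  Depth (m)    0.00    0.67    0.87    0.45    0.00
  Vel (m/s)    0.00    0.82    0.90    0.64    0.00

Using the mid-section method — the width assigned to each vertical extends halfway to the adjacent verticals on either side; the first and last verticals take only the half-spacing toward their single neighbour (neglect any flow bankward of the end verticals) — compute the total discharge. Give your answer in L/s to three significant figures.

942 L/s

w_2 = (0.89 − 0.00)/2 = 0.445 m; q_2 = 0.82 × 0.67 × 0.445 = 0.2445 m³/s
w_3 = (1.88 − 0.51)/2 = 0.685 m; q_3 = 0.90 × 0.87 × 0.685 = 0.5364 m³/s
w_4 = (2.01 − 0.89)/2 = 0.56 m; q_4 = 0.64 × 0.45 × 0.56 = 0.1613 m³/s
Stations 1, 5 contribute zero (depth or velocity is 0).
Q = Σ qᵢ = 0.9421 m³/s
= 0.9421 × 1000 = 942.1 L/s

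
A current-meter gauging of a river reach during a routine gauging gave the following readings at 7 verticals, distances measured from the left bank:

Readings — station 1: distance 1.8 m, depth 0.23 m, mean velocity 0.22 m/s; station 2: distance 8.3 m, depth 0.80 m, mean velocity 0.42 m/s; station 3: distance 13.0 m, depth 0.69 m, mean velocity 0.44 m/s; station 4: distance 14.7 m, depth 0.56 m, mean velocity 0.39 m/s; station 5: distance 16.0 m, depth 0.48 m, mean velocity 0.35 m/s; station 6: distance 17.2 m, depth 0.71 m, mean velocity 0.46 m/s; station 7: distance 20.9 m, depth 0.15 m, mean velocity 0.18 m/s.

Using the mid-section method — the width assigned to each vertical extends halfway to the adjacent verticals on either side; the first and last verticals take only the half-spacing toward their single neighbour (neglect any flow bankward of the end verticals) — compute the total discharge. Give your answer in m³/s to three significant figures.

w_1 = (8.3 − 1.8)/2 = 3.25 m; q_1 = 0.22 × 0.23 × 3.25 = 0.1645 m³/s
w_2 = (13.0 − 1.8)/2 = 5.6 m; q_2 = 0.42 × 0.80 × 5.6 = 1.882 m³/s
w_3 = (14.7 − 8.3)/2 = 3.2 m; q_3 = 0.44 × 0.69 × 3.2 = 0.9715 m³/s
w_4 = (16.0 − 13.0)/2 = 1.5 m; q_4 = 0.39 × 0.56 × 1.5 = 0.3276 m³/s
w_5 = (17.2 − 14.7)/2 = 1.25 m; q_5 = 0.35 × 0.48 × 1.25 = 0.2100 m³/s
w_6 = (20.9 − 16.0)/2 = 2.45 m; q_6 = 0.46 × 0.71 × 2.45 = 0.8002 m³/s
w_7 = (20.9 − 17.2)/2 = 1.85 m; q_7 = 0.18 × 0.15 × 1.85 = 0.04995 m³/s
Q = Σ qᵢ = 4.405 m³/s

4.41 m³/s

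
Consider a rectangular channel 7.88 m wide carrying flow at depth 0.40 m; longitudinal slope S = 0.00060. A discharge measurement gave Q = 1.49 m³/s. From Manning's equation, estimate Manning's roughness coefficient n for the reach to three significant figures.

A = b·y = 7.88 × 0.40 = 3.152 m²
P = b + 2y = 7.88 + 2×0.40 = 8.680 m
R = A/P = 3.152/8.680 = 0.3631 m
n = (1/Q)·A·R^(2/3)·S^(1/2) = (1/1.49) × 3.152 × 0.5090 × 0.02449 = 0.02637

0.0264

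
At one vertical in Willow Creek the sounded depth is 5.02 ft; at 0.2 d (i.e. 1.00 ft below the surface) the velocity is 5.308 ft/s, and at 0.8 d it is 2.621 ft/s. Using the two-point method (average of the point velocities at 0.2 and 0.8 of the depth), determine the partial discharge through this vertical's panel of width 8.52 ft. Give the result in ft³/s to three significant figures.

170 ft³/s

v̄ = (5.308 + 2.621) / 2 = 3.965 ft/s
q = v̄ × d × w = 3.965 × 5.02 × 8.52 = 169.6 ft³/s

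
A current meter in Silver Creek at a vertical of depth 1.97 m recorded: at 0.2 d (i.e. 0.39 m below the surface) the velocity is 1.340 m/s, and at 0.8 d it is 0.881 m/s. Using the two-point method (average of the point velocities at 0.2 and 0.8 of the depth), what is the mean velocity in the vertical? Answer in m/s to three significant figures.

1.11 m/s

v̄ = (1.340 + 0.881) / 2 = 1.111 m/s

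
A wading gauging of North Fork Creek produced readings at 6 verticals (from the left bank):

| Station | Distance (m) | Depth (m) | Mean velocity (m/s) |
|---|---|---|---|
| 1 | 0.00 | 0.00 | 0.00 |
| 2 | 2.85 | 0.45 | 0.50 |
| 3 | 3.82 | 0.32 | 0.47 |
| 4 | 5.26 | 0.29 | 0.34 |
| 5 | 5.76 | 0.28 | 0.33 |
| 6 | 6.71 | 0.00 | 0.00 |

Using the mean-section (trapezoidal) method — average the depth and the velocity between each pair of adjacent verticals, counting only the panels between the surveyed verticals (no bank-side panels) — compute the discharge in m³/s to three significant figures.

Panel 1-2: Δb = 2.85 m, d̄ = (0.00+0.45)/2 = 0.225, v̄ = (0.00+0.50)/2 = 0.25 → q = 2.85×0.225×0.25 = 0.1603 m³/s
Panel 2-3: Δb = 0.97 m, d̄ = (0.45+0.32)/2 = 0.385, v̄ = (0.50+0.47)/2 = 0.485 → q = 0.97×0.385×0.485 = 0.1811 m³/s
Panel 3-4: Δb = 1.44 m, d̄ = (0.32+0.29)/2 = 0.305, v̄ = (0.47+0.34)/2 = 0.405 → q = 1.44×0.305×0.405 = 0.1779 m³/s
Panel 4-5: Δb = 0.5 m, d̄ = (0.29+0.28)/2 = 0.285, v̄ = (0.34+0.33)/2 = 0.335 → q = 0.5×0.285×0.335 = 0.04774 m³/s
Panel 5-6: Δb = 0.95 m, d̄ = (0.28+0.00)/2 = 0.14, v̄ = (0.33+0.00)/2 = 0.165 → q = 0.95×0.14×0.165 = 0.02195 m³/s
Q = Σ q = 0.5890 m³/s

0.589 m³/s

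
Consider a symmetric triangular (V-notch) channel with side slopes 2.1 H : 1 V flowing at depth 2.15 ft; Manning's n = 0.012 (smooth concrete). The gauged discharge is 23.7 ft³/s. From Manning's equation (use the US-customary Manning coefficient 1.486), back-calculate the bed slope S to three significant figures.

0.000405

A = z·y² = 2.1×2.15² = 9.707 ft²
P = 2y√(1+z²) = 2×2.15×√(1+2.1²) = 10.00 ft
R = A/P = 9.707/10.00 = 0.9706 ft
S = (Q·n / (1.486·A·R^(2/3)))² = (23.7×0.012 / (1.486×9.707×0.9803))² = 0.0004045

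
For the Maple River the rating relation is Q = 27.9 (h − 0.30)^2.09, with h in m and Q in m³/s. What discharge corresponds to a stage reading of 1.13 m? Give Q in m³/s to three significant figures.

Q = 27.9 × (1.13 − 0.30)^2.09 = 27.9 × 0.83^2.09 = 18.90 m³/s

18.9 m³/s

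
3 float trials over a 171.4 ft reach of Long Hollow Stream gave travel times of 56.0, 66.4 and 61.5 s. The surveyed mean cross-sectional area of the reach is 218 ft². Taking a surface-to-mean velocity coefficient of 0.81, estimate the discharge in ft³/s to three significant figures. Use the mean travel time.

494 ft³/s

t̄ = (56.0 + 66.4 + 61.5) / 3 = 61.3 s
v_surface = L / t̄ = 171.4 / 61.3 = 2.796 ft/s
v_mean = 0.81 × 2.796 = 2.265 ft/s
Q = A × v_mean = 218 × 2.265 = 493.7 ft³/s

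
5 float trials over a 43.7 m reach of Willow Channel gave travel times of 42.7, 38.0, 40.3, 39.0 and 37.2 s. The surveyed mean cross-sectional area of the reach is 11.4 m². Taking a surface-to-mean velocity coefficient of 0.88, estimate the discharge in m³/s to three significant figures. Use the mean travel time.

t̄ = (42.7 + 38.0 + 40.3 + 39.0 + 37.2) / 5 = 39.44 s
v_surface = L / t̄ = 43.7 / 39.44 = 1.108 m/s
v_mean = 0.88 × 1.108 = 0.9751 m/s
Q = A × v_mean = 11.4 × 0.9751 = 11.12 m³/s

11.1 m³/s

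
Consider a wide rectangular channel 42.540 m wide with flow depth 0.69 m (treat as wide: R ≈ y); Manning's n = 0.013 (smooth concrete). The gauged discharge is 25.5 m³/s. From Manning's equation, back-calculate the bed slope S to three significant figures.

A = b·y = 42.540 × 0.69 = 29.35 m²
Wide channel: R ≈ y = 0.69 m
S = (Q·n / (1·A·R^(2/3)))² = (25.5×0.013 / (1×29.35×0.7808))² = 0.0002092

0.000209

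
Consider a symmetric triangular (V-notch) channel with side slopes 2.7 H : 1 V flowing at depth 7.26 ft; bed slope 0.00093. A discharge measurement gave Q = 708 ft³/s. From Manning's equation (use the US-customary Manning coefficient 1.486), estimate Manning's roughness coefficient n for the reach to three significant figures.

A = z·y² = 2.7×7.26² = 142.3 ft²
P = 2y√(1+z²) = 2×7.26×√(1+2.7²) = 41.81 ft
R = A/P = 142.3/41.81 = 3.404 ft
n = (1.486/Q)·A·R^(2/3)·S^(1/2) = (1.486/708) × 142.3 × 2.263 × 0.03050 = 0.02061

0.0206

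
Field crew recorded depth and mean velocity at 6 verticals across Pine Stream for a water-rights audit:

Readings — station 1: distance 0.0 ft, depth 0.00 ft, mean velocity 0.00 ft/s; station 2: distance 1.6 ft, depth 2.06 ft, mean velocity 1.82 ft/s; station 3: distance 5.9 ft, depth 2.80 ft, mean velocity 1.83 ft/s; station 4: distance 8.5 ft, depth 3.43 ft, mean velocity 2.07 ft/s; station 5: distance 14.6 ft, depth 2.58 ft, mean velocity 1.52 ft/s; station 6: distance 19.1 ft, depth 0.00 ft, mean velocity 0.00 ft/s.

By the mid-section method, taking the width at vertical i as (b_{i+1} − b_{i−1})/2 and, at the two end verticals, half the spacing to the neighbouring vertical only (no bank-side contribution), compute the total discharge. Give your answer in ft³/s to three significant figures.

w_2 = (5.9 − 0.0)/2 = 2.95 ft; q_2 = 1.82 × 2.06 × 2.95 = 11.06 ft³/s
w_3 = (8.5 − 1.6)/2 = 3.45 ft; q_3 = 1.83 × 2.80 × 3.45 = 17.68 ft³/s
w_4 = (14.6 − 5.9)/2 = 4.35 ft; q_4 = 2.07 × 3.43 × 4.35 = 30.89 ft³/s
w_5 = (19.1 − 8.5)/2 = 5.3 ft; q_5 = 1.52 × 2.58 × 5.3 = 20.78 ft³/s
Stations 1, 6 contribute zero (depth or velocity is 0).
Q = Σ qᵢ = 80.41 ft³/s

80.4 ft³/s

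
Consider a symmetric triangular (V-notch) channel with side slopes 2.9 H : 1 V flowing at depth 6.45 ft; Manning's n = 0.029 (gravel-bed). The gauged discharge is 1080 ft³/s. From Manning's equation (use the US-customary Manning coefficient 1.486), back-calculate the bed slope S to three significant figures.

A = z·y² = 2.9×6.45² = 120.6 ft²
P = 2y√(1+z²) = 2×6.45×√(1+2.9²) = 39.57 ft
R = A/P = 120.6/39.57 = 3.049 ft
S = (Q·n / (1.486·A·R^(2/3)))² = (1080×0.029 / (1.486×120.6×2.103))² = 0.006903

0.00690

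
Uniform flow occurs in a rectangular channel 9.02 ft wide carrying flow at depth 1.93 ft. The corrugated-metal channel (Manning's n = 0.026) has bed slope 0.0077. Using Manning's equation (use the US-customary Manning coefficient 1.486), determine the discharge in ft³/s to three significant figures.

107 ft³/s

A = b·y = 9.02 × 1.93 = 17.41 ft²
P = b + 2y = 9.02 + 2×1.93 = 12.88 ft
R = A/P = 17.41/12.88 = 1.352 ft
Q = (1.486/n)·A·R^(2/3)·S^(1/2) = (1.486/0.026) × 17.41 × 1.352^(2/3) × 0.0077^(1/2) = 106.7 ft³/s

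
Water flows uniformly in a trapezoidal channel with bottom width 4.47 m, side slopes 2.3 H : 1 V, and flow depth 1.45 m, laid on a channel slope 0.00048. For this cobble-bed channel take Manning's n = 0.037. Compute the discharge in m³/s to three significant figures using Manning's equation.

6.54 m³/s

A = (b + z·y)·y = (4.47 + 2.3×1.45)×1.45 = 11.32 m²
P = b + 2y√(1+z²) = 4.47 + 2×1.45×√(1+2.3²) = 11.74 m
R = A/P = 11.32/11.74 = 0.9637 m
Q = (1/n)·A·R^(2/3)·S^(1/2) = (1/0.037) × 11.32 × 0.9637^(2/3) × 0.00048^(1/2) = 6.538 m³/s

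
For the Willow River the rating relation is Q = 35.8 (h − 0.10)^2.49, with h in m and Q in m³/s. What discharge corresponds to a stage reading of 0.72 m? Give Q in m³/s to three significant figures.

10.9 m³/s

Q = 35.8 × (0.72 − 0.10)^2.49 = 35.8 × 0.62^2.49 = 10.89 m³/s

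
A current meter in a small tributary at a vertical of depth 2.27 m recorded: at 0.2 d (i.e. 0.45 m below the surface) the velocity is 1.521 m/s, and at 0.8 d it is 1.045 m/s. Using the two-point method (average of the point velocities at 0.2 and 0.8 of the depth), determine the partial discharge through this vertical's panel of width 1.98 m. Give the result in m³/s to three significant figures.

5.77 m³/s

v̄ = (1.521 + 1.045) / 2 = 1.283 m/s
q = v̄ × d × w = 1.283 × 2.27 × 1.98 = 5.767 m³/s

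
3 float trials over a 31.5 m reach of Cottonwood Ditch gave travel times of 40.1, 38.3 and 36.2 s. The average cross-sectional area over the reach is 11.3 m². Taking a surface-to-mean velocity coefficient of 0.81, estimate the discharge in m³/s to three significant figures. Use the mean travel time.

7.55 m³/s

t̄ = (40.1 + 38.3 + 36.2) / 3 = 38.2 s
v_surface = L / t̄ = 31.5 / 38.2 = 0.8246 m/s
v_mean = 0.81 × 0.8246 = 0.6679 m/s
Q = A × v_mean = 11.3 × 0.6679 = 7.548 m³/s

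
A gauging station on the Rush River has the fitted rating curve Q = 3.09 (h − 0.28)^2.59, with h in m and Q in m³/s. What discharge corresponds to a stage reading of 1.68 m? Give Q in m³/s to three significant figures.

Q = 3.09 × (1.68 − 0.28)^2.59 = 3.09 × 1.4^2.59 = 7.386 m³/s

7.39 m³/s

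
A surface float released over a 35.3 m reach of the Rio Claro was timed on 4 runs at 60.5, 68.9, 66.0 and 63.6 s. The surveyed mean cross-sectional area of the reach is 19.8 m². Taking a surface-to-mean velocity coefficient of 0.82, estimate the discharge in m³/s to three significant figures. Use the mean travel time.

t̄ = (60.5 + 68.9 + 66.0 + 63.6) / 4 = 64.75 s
v_surface = L / t̄ = 35.3 / 64.75 = 0.5452 m/s
v_mean = 0.82 × 0.5452 = 0.4470 m/s
Q = A × v_mean = 19.8 × 0.4470 = 8.851 m³/s

8.85 m³/s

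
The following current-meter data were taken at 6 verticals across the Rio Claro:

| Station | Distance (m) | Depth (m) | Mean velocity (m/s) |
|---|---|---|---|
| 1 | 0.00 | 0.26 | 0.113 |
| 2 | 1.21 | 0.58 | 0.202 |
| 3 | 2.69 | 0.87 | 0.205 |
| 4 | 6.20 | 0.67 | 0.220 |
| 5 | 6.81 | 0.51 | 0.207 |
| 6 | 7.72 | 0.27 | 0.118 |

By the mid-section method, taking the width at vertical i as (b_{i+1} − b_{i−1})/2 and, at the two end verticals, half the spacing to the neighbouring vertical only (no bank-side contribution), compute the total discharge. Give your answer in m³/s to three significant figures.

w_1 = (1.21 − 0.00)/2 = 0.605 m; q_1 = 0.113 × 0.26 × 0.605 = 0.01777 m³/s
w_2 = (2.69 − 0.00)/2 = 1.345 m; q_2 = 0.202 × 0.58 × 1.345 = 0.1576 m³/s
w_3 = (6.20 − 1.21)/2 = 2.495 m; q_3 = 0.205 × 0.87 × 2.495 = 0.4450 m³/s
w_4 = (6.81 − 2.69)/2 = 2.06 m; q_4 = 0.220 × 0.67 × 2.06 = 0.3036 m³/s
w_5 = (7.72 − 6.20)/2 = 0.76 m; q_5 = 0.207 × 0.51 × 0.76 = 0.08023 m³/s
w_6 = (7.72 − 6.81)/2 = 0.455 m; q_6 = 0.118 × 0.27 × 0.455 = 0.01450 m³/s
Q = Σ qᵢ = 1.019 m³/s

1.02 m³/s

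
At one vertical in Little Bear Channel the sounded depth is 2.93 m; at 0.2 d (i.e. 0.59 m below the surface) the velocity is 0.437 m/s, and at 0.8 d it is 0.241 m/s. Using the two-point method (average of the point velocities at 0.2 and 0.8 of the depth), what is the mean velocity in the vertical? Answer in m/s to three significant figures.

0.339 m/s

v̄ = (0.437 + 0.241) / 2 = 0.3390 m/s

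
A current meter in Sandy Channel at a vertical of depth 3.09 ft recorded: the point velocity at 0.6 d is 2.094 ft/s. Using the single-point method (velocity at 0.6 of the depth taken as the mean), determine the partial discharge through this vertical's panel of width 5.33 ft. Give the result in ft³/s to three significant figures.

34.5 ft³/s

v̄ = v₀.₆ = 2.094 ft/s
q = v̄ × d × w = 2.094 × 3.09 × 5.33 = 34.49 ft³/s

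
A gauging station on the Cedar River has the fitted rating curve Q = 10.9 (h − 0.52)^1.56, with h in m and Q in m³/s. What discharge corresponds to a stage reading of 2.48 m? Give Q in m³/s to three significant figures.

31.1 m³/s

Q = 10.9 × (2.48 − 0.52)^1.56 = 10.9 × 1.96^1.56 = 31.14 m³/s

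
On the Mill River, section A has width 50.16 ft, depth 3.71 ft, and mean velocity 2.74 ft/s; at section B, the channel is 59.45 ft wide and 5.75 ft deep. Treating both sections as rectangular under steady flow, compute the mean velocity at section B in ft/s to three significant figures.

Q = A₁V₁ = (50.16×3.71) × 2.74 = 509.9 ft³/s
A₂ = 59.45 × 5.75 = 341.8 ft²
V₂ = Q/A₂ = 509.9/341.8 = 1.492 ft/s

1.49 ft/s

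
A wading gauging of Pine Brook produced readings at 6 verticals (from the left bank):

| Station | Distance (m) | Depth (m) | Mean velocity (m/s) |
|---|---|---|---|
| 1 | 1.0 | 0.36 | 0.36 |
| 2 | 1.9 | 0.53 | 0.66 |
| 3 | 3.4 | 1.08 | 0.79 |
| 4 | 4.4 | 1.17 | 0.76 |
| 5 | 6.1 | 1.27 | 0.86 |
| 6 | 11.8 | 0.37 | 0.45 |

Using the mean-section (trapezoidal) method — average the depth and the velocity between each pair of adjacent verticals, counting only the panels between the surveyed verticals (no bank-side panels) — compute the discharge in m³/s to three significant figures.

Panel 1-2: Δb = 0.9 m, d̄ = (0.36+0.53)/2 = 0.445, v̄ = (0.36+0.66)/2 = 0.51 → q = 0.9×0.445×0.51 = 0.2043 m³/s
Panel 2-3: Δb = 1.5 m, d̄ = (0.53+1.08)/2 = 0.805, v̄ = (0.66+0.79)/2 = 0.725 → q = 1.5×0.805×0.725 = 0.8754 m³/s
Panel 3-4: Δb = 1 m, d̄ = (1.08+1.17)/2 = 1.125, v̄ = (0.79+0.76)/2 = 0.775 → q = 1×1.125×0.775 = 0.8719 m³/s
Panel 4-5: Δb = 1.7 m, d̄ = (1.17+1.27)/2 = 1.22, v̄ = (0.76+0.86)/2 = 0.81 → q = 1.7×1.22×0.81 = 1.680 m³/s
Panel 5-6: Δb = 5.7 m, d̄ = (1.27+0.37)/2 = 0.82, v̄ = (0.86+0.45)/2 = 0.655 → q = 5.7×0.82×0.655 = 3.061 m³/s
Q = Σ q = 6.693 m³/s

6.69 m³/s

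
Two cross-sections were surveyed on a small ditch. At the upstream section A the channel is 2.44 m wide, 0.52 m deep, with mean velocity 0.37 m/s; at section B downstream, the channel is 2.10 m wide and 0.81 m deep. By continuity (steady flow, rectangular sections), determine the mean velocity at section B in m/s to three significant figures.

Q = A₁V₁ = (2.44×0.52) × 0.37 = 0.4695 m³/s
A₂ = 2.10 × 0.81 = 1.701 m²
V₂ = Q/A₂ = 0.4695/1.701 = 0.2760 m/s

0.276 m/s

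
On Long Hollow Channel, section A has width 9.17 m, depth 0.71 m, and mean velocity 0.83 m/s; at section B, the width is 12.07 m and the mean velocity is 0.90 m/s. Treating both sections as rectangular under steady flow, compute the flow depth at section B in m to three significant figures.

0.497 m

Q = A₁V₁ = (9.17×0.71) × 0.83 = 5.404 m³/s
d₂ = Q/(b₂ V₂) = 5.404/(12.07×0.90) = 0.4975 m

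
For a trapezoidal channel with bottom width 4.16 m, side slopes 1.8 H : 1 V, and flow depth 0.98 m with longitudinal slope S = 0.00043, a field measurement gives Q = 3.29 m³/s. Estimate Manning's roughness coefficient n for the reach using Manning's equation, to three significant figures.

0.0291

A = (b + z·y)·y = (4.16 + 1.8×0.98)×0.98 = 5.806 m²
P = b + 2y√(1+z²) = 4.16 + 2×0.98×√(1+1.8²) = 8.196 m
R = A/P = 5.806/8.196 = 0.7083 m
n = (1/Q)·A·R^(2/3)·S^(1/2) = (1/3.29) × 5.806 × 0.7946 × 0.02074 = 0.02908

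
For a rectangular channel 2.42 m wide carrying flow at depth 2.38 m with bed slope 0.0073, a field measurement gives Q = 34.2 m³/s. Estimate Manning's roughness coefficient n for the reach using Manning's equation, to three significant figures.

0.0124

A = b·y = 2.42 × 2.38 = 5.760 m²
P = b + 2y = 2.42 + 2×2.38 = 7.180 m
R = A/P = 5.760/7.180 = 0.8022 m
n = (1/Q)·A·R^(2/3)·S^(1/2) = (1/34.2) × 5.760 × 0.8633 × 0.08544 = 0.01242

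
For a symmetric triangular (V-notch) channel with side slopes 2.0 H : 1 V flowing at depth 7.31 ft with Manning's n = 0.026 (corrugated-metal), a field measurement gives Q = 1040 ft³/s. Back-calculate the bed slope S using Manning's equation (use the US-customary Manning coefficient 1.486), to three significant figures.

A = z·y² = 2.0×7.31² = 106.9 ft²
P = 2y√(1+z²) = 2×7.31×√(1+2.0²) = 32.69 ft
R = A/P = 106.9/32.69 = 3.269 ft
S = (Q·n / (1.486·A·R^(2/3)))² = (1040×0.026 / (1.486×106.9×2.203))² = 0.005975

0.00597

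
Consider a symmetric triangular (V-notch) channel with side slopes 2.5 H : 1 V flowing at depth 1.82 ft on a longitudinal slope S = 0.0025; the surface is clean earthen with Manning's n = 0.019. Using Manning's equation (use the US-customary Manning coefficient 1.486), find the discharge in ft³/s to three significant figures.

A = z·y² = 2.5×1.82² = 8.281 ft²
P = 2y√(1+z²) = 2×1.82×√(1+2.5²) = 9.801 ft
R = A/P = 8.281/9.801 = 0.8449 ft
Q = (1.486/n)·A·R^(2/3)·S^(1/2) = (1.486/0.019) × 8.281 × 0.8449^(2/3) × 0.0025^(1/2) = 28.94 ft³/s

28.9 ft³/s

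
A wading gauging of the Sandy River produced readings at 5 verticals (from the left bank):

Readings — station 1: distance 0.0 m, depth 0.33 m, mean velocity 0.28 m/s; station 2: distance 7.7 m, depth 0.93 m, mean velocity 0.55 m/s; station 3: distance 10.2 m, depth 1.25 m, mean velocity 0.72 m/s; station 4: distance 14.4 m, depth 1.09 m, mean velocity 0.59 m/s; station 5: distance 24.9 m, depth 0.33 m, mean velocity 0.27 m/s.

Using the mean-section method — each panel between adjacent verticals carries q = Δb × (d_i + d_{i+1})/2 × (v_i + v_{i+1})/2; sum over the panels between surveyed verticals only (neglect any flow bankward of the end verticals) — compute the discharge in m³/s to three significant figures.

Panel 1-2: Δb = 7.7 m, d̄ = (0.33+0.93)/2 = 0.63, v̄ = (0.28+0.55)/2 = 0.415 → q = 7.7×0.63×0.415 = 2.013 m³/s
Panel 2-3: Δb = 2.5 m, d̄ = (0.93+1.25)/2 = 1.09, v̄ = (0.55+0.72)/2 = 0.635 → q = 2.5×1.09×0.635 = 1.730 m³/s
Panel 3-4: Δb = 4.2 m, d̄ = (1.25+1.09)/2 = 1.17, v̄ = (0.72+0.59)/2 = 0.655 → q = 4.2×1.17×0.655 = 3.219 m³/s
Panel 4-5: Δb = 10.5 m, d̄ = (1.09+0.33)/2 = 0.71, v̄ = (0.59+0.27)/2 = 0.43 → q = 10.5×0.71×0.43 = 3.206 m³/s
Q = Σ q = 10.17 m³/s

10.2 m³/s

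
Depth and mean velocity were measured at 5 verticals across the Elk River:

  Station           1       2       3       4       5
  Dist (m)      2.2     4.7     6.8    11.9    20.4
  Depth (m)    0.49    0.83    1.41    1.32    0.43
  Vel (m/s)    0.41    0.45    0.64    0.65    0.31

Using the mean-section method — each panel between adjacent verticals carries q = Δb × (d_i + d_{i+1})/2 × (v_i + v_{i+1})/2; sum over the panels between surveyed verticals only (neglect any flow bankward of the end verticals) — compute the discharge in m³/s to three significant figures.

10.1 m³/s

Panel 1-2: Δb = 2.5 m, d̄ = (0.49+0.83)/2 = 0.66, v̄ = (0.41+0.45)/2 = 0.43 → q = 2.5×0.66×0.43 = 0.7095 m³/s
Panel 2-3: Δb = 2.1 m, d̄ = (0.83+1.41)/2 = 1.12, v̄ = (0.45+0.64)/2 = 0.545 → q = 2.1×1.12×0.545 = 1.282 m³/s
Panel 3-4: Δb = 5.1 m, d̄ = (1.41+1.32)/2 = 1.365, v̄ = (0.64+0.65)/2 = 0.645 → q = 5.1×1.365×0.645 = 4.490 m³/s
Panel 4-5: Δb = 8.5 m, d̄ = (1.32+0.43)/2 = 0.875, v̄ = (0.65+0.31)/2 = 0.48 → q = 8.5×0.875×0.48 = 3.570 m³/s
Q = Σ q = 10.05 m³/s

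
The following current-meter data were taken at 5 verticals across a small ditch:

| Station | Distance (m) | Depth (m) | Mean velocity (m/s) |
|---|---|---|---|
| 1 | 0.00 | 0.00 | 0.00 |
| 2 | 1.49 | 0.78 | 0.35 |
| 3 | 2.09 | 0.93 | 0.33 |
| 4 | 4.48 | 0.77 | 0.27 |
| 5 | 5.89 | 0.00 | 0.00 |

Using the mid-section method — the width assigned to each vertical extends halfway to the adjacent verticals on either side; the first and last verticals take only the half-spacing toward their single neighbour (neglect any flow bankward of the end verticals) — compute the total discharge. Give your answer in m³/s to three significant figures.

w_2 = (2.09 − 0.00)/2 = 1.045 m; q_2 = 0.35 × 0.78 × 1.045 = 0.2853 m³/s
w_3 = (4.48 − 1.49)/2 = 1.495 m; q_3 = 0.33 × 0.93 × 1.495 = 0.4588 m³/s
w_4 = (5.89 − 2.09)/2 = 1.9 m; q_4 = 0.27 × 0.77 × 1.9 = 0.3950 m³/s
Stations 1, 5 contribute zero (depth or velocity is 0).
Q = Σ qᵢ = 1.139 m³/s

1.14 m³/s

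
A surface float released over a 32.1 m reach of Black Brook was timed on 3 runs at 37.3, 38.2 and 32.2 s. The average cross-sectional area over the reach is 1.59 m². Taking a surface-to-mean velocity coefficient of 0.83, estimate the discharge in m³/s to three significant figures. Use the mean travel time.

t̄ = (37.3 + 38.2 + 32.2) / 3 = 35.9 s
v_surface = L / t̄ = 32.1 / 35.9 = 0.8942 m/s
v_mean = 0.83 × 0.8942 = 0.7421 m/s
Q = A × v_mean = 1.59 × 0.7421 = 1.180 m³/s

1.18 m³/s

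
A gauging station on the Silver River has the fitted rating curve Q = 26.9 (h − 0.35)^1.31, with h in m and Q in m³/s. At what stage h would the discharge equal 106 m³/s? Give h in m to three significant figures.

h − h₀ = (Q/C)^(1/b) = (106/26.9)^(1/1.31) = 2.849 m
h = 0.35 + 2.849 = 3.199 m

3.20 m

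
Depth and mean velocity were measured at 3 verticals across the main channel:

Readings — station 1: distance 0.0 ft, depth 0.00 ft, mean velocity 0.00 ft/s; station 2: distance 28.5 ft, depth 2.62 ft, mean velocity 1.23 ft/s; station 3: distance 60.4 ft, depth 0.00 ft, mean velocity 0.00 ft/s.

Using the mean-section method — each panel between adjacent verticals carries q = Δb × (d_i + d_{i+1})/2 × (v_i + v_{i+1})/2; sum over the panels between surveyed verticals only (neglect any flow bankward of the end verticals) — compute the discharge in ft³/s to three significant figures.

48.7 ft³/s

Panel 1-2: Δb = 28.5 ft, d̄ = (0.00+2.62)/2 = 1.31, v̄ = (0.00+1.23)/2 = 0.615 → q = 28.5×1.31×0.615 = 22.96 ft³/s
Panel 2-3: Δb = 31.9 ft, d̄ = (2.62+0.00)/2 = 1.31, v̄ = (1.23+0.00)/2 = 0.615 → q = 31.9×1.31×0.615 = 25.70 ft³/s
Q = Σ q = 48.66 ft³/s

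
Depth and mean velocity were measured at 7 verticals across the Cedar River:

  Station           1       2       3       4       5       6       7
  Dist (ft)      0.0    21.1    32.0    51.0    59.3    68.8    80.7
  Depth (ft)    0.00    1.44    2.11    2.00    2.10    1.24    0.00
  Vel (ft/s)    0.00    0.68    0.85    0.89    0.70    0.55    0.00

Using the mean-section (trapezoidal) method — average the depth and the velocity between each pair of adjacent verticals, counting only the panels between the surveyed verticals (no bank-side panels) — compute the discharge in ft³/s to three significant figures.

Panel 1-2: Δb = 21.1 ft, d̄ = (0.00+1.44)/2 = 0.72, v̄ = (0.00+0.68)/2 = 0.34 → q = 21.1×0.72×0.34 = 5.165 ft³/s
Panel 2-3: Δb = 10.9 ft, d̄ = (1.44+2.11)/2 = 1.775, v̄ = (0.68+0.85)/2 = 0.765 → q = 10.9×1.775×0.765 = 14.80 ft³/s
Panel 3-4: Δb = 19 ft, d̄ = (2.11+2.00)/2 = 2.055, v̄ = (0.85+0.89)/2 = 0.87 → q = 19×2.055×0.87 = 33.97 ft³/s
Panel 4-5: Δb = 8.3 ft, d̄ = (2.00+2.10)/2 = 2.05, v̄ = (0.89+0.70)/2 = 0.795 → q = 8.3×2.05×0.795 = 13.53 ft³/s
Panel 5-6: Δb = 9.5 ft, d̄ = (2.10+1.24)/2 = 1.67, v̄ = (0.70+0.55)/2 = 0.625 → q = 9.5×1.67×0.625 = 9.916 ft³/s
Panel 6-7: Δb = 11.9 ft, d̄ = (1.24+0.00)/2 = 0.62, v̄ = (0.55+0.00)/2 = 0.275 → q = 11.9×0.62×0.275 = 2.029 ft³/s
Q = Σ q = 79.41 ft³/s

79.4 ft³/s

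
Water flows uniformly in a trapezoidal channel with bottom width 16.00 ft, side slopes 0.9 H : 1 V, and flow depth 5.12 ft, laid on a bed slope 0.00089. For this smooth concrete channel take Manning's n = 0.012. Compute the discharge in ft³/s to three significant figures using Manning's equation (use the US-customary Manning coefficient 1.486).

A = (b + z·y)·y = (16.00 + 0.9×5.12)×5.12 = 105.5 ft²
P = b + 2y√(1+z²) = 16.00 + 2×5.12×√(1+0.9²) = 29.78 ft
R = A/P = 105.5/29.78 = 3.543 ft
Q = (1.486/n)·A·R^(2/3)·S^(1/2) = (1.486/0.012) × 105.5 × 3.543^(2/3) × 0.00089^(1/2) = 906.0 ft³/s

906 ft³/s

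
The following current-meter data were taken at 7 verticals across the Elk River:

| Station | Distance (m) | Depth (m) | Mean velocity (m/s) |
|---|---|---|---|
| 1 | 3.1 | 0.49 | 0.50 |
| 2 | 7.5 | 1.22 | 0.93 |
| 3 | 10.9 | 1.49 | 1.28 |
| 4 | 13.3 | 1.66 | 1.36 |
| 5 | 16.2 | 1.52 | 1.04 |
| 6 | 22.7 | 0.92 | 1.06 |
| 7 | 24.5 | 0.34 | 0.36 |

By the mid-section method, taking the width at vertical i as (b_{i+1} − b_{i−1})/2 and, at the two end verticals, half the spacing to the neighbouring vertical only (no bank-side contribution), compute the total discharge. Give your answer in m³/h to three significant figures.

101000 m³/h

w_1 = (7.5 − 3.1)/2 = 2.2 m; q_1 = 0.50 × 0.49 × 2.2 = 0.5390 m³/s
w_2 = (10.9 − 3.1)/2 = 3.9 m; q_2 = 0.93 × 1.22 × 3.9 = 4.425 m³/s
w_3 = (13.3 − 7.5)/2 = 2.9 m; q_3 = 1.28 × 1.49 × 2.9 = 5.531 m³/s
w_4 = (16.2 − 10.9)/2 = 2.65 m; q_4 = 1.36 × 1.66 × 2.65 = 5.983 m³/s
w_5 = (22.7 − 13.3)/2 = 4.7 m; q_5 = 1.04 × 1.52 × 4.7 = 7.430 m³/s
w_6 = (24.5 − 16.2)/2 = 4.15 m; q_6 = 1.06 × 0.92 × 4.15 = 4.047 m³/s
w_7 = (24.5 − 22.7)/2 = 0.9 m; q_7 = 0.36 × 0.34 × 0.9 = 0.1102 m³/s
Q = Σ qᵢ = 28.06 m³/s
= 28.06 × 3600 = 101000 m³/h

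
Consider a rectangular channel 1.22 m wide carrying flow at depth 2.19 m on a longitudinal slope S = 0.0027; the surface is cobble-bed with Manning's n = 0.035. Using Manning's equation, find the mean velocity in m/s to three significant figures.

A = b·y = 1.22 × 2.19 = 2.672 m²
P = b + 2y = 1.22 + 2×2.19 = 5.600 m
R = A/P = 2.672/5.600 = 0.4771 m
Q = (1/n)·A·R^(2/3)·S^(1/2) = (1/0.035) × 2.672 × 0.4771^(2/3) × 0.0027^(1/2) = 2.422 m³/s
V = Q/A = 2.422/2.672 = 0.9065 m/s

0.906 m/s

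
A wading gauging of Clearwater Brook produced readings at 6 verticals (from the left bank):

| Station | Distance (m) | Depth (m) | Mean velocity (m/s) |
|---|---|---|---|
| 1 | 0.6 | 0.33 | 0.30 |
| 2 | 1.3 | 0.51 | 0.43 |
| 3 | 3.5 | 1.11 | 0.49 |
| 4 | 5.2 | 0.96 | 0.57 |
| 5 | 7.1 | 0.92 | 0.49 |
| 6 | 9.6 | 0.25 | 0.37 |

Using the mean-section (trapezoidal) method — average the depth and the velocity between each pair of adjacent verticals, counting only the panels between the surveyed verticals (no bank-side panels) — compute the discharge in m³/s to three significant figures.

Panel 1-2: Δb = 0.7 m, d̄ = (0.33+0.51)/2 = 0.42, v̄ = (0.30+0.43)/2 = 0.365 → q = 0.7×0.42×0.365 = 0.1073 m³/s
Panel 2-3: Δb = 2.2 m, d̄ = (0.51+1.11)/2 = 0.81, v̄ = (0.43+0.49)/2 = 0.46 → q = 2.2×0.81×0.46 = 0.8197 m³/s
Panel 3-4: Δb = 1.7 m, d̄ = (1.11+0.96)/2 = 1.035, v̄ = (0.49+0.57)/2 = 0.53 → q = 1.7×1.035×0.53 = 0.9325 m³/s
Panel 4-5: Δb = 1.9 m, d̄ = (0.96+0.92)/2 = 0.94, v̄ = (0.57+0.49)/2 = 0.53 → q = 1.9×0.94×0.53 = 0.9466 m³/s
Panel 5-6: Δb = 2.5 m, d̄ = (0.92+0.25)/2 = 0.585, v̄ = (0.49+0.37)/2 = 0.43 → q = 2.5×0.585×0.43 = 0.6289 m³/s
Q = Σ q = 3.435 m³/s

3.44 m³/s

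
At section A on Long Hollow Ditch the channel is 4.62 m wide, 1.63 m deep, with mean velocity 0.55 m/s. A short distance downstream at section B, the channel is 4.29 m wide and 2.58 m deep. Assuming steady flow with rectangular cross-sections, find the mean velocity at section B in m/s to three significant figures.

Q = A₁V₁ = (4.62×1.63) × 0.55 = 4.142 m³/s
A₂ = 4.29 × 2.58 = 11.07 m²
V₂ = Q/A₂ = 4.142/11.07 = 0.3742 m/s

0.374 m/s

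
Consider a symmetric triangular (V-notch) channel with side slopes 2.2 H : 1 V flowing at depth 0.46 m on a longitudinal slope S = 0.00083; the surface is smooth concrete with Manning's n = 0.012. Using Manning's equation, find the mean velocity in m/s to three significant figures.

0.847 m/s

A = z·y² = 2.2×0.46² = 0.4655 m²
P = 2y√(1+z²) = 2×0.46×√(1+2.2²) = 2.223 m
R = A/P = 0.4655/2.223 = 0.2094 m
Q = (1/n)·A·R^(2/3)·S^(1/2) = (1/0.012) × 0.4655 × 0.2094^(2/3) × 0.00083^(1/2) = 0.3941 m³/s
V = Q/A = 0.3941/0.4655 = 0.8466 m/s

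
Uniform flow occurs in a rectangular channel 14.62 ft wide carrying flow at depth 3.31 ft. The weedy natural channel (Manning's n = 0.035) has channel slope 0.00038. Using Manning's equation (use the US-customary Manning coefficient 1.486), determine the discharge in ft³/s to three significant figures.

A = b·y = 14.62 × 3.31 = 48.39 ft²
P = b + 2y = 14.62 + 2×3.31 = 21.24 ft
R = A/P = 48.39/21.24 = 2.278 ft
Q = (1.486/n)·A·R^(2/3)·S^(1/2) = (1.486/0.035) × 48.39 × 2.278^(2/3) × 0.00038^(1/2) = 69.35 ft³/s

69.3 ft³/s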